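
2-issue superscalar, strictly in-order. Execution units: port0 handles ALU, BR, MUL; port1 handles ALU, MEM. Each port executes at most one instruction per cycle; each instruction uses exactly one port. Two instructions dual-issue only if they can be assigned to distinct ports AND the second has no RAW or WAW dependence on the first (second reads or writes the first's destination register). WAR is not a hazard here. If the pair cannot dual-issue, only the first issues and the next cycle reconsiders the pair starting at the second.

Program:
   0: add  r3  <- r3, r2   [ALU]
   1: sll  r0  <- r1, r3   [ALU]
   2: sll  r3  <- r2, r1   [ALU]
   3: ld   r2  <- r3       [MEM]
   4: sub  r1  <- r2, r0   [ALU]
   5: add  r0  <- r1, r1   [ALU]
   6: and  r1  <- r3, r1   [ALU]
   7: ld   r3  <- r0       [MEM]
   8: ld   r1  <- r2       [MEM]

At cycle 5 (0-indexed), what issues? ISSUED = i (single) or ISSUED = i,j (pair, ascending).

ISSUED = 7

t=0 i0:add.ALU ; RAW r3
t=1 i1+i2:sll.ALU sll.ALU ; dual
t=2 i3:ld.MEM ; RAW r2
t=3 i4:sub.ALU ; RAW r1
t=4 i5+i6:add.ALU and.ALU ; dual
t=5 i7:ld.MEM ; no-port MEM/MEM
t=6 i8:ld.MEM ; tail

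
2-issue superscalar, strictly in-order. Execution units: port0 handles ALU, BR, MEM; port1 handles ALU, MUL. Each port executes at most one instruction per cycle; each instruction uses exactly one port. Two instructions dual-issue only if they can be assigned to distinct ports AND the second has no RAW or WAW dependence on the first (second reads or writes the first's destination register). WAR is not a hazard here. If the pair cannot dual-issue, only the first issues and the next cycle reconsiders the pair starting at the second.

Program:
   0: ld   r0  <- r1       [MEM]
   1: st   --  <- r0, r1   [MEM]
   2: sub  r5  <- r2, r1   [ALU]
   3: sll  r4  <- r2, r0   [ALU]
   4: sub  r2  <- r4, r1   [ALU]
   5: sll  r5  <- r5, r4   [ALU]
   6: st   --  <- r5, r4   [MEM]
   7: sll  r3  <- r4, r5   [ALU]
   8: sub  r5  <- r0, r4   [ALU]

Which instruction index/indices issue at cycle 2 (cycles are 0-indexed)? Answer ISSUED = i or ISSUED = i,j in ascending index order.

c0: i0 ld.MEM  no-port MEM/MEM
c1: i1/i2 st.MEM/sub.ALU  2-wide
c2: i3 sll.ALU  RAW r4
c3: i4/i5 sub.ALU/sll.ALU  2-wide
c4: i6/i7 st.MEM/sll.ALU  2-wide
c5: i8 sub.ALU  tail

ISSUED = 3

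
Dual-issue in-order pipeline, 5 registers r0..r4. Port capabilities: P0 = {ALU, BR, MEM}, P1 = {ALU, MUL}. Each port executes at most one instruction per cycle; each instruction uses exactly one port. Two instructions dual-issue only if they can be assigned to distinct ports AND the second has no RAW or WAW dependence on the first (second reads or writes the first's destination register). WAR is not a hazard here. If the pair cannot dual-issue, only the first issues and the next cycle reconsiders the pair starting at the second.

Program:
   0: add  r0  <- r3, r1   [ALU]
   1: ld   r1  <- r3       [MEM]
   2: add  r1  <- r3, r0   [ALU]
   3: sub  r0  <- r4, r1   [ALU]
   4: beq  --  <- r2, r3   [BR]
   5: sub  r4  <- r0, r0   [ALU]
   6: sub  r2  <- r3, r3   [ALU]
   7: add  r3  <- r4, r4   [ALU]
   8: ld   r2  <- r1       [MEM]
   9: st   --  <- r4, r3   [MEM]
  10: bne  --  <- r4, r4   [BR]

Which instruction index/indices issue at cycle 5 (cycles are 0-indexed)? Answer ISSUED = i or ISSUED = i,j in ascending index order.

ISSUED = 9

t=0 i0,i1:add.ALU ld.MEM ; pair
t=1 i2:add.ALU ; RAW r1
t=2 i3,i4:sub.ALU beq.BR ; pair
t=3 i5,i6:sub.ALU sub.ALU ; pair
t=4 i7,i8:add.ALU ld.MEM ; pair
t=5 i9:st.MEM ; no-port MEM/BR
t=6 i10:bne.BR ; tail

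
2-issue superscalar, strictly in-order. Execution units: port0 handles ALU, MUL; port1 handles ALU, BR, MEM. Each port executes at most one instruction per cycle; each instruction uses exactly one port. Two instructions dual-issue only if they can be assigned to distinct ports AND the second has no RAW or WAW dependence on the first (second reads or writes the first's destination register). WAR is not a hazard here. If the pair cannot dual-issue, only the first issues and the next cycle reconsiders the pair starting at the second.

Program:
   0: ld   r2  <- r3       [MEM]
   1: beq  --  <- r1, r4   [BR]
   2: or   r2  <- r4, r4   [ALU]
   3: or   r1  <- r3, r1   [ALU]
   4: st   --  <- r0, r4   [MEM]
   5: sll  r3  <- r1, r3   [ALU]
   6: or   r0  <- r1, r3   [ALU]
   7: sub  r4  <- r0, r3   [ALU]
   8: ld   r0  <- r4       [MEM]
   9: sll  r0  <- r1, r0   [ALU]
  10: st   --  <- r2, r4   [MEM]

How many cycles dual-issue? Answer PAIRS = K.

c0: i0 ld.MEM  no-port MEM/BR
c1: i1,i2 beq.BR+or.ALU  2-wide
c2: i3,i4 or.ALU+st.MEM  2-wide
c3: i5 sll.ALU  RAW r3
c4: i6 or.ALU  RAW r0
c5: i7 sub.ALU  RAW r4
c6: i8 ld.MEM  RAW+WAW r0
c7: i9,i10 sll.ALU+st.MEM  2-wide

PAIRS = 3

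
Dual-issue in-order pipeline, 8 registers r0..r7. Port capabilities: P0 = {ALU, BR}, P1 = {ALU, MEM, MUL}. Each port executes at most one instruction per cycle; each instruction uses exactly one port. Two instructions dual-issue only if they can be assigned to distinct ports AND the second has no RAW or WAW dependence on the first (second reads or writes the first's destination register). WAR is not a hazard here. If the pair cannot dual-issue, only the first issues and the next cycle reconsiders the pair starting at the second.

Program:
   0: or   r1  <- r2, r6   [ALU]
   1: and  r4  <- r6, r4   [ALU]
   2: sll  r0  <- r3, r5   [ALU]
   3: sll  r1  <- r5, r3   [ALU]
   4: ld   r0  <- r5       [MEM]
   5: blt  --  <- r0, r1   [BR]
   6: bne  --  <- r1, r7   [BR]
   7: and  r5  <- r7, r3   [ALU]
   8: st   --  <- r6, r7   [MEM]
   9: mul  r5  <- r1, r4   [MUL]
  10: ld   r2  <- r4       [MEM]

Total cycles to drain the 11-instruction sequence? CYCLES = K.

#0 head=0: or+and i0+i1 dual
#1 head=2: sll+sll i2+i3 dual
#2 head=4: ld i4 RAW r0
#3 head=5: blt i5 no-port BR/BR
#4 head=6: bne+and i6+i7 dual
#5 head=8: st i8 no-port MEM/MUL
#6 head=9: mul i9 no-port MUL/MEM
#7 head=10: ld i10 tail

CYCLES = 8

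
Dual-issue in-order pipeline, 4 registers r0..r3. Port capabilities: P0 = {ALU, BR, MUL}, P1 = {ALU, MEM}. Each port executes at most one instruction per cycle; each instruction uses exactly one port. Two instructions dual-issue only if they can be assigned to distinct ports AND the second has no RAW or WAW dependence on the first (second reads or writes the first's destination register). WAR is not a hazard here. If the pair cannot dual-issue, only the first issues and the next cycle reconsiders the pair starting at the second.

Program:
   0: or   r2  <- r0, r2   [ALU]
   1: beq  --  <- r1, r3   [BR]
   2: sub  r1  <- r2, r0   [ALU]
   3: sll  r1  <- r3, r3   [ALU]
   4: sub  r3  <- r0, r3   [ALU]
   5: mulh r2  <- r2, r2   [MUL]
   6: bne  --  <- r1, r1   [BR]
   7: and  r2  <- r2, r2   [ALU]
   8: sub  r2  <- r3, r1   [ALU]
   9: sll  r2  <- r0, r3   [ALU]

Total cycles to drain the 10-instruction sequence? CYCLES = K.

CYCLES = 7

[0] i0,i1  or.ALU beq.BR  -- dual
[1] i2  sub.ALU  -- WAW r1
[2] i3,i4  sll.ALU sub.ALU  -- dual
[3] i5  mulh.MUL  -- no-port MUL/BR
[4] i6,i7  bne.BR and.ALU  -- dual
[5] i8  sub.ALU  -- WAW r2
[6] i9  sll.ALU  -- tail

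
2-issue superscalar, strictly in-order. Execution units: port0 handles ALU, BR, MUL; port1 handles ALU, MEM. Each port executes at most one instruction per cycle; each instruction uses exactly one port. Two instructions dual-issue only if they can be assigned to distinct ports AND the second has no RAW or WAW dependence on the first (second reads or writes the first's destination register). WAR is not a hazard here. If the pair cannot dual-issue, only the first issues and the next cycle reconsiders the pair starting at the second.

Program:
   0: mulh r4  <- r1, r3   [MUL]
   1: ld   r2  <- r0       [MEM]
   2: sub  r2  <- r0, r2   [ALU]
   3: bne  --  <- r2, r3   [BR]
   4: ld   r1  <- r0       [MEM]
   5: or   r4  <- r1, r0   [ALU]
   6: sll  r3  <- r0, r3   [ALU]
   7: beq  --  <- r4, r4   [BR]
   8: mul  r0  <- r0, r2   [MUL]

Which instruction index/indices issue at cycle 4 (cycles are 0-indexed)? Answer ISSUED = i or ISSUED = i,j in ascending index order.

t=0 i0/i1:mulh ld ; dual
t=1 i2:sub ; RAW r2
t=2 i3/i4:bne ld ; dual
t=3 i5/i6:or sll ; dual
t=4 i7:beq ; no-port BR/MUL
t=5 i8:mul ; tail

ISSUED = 7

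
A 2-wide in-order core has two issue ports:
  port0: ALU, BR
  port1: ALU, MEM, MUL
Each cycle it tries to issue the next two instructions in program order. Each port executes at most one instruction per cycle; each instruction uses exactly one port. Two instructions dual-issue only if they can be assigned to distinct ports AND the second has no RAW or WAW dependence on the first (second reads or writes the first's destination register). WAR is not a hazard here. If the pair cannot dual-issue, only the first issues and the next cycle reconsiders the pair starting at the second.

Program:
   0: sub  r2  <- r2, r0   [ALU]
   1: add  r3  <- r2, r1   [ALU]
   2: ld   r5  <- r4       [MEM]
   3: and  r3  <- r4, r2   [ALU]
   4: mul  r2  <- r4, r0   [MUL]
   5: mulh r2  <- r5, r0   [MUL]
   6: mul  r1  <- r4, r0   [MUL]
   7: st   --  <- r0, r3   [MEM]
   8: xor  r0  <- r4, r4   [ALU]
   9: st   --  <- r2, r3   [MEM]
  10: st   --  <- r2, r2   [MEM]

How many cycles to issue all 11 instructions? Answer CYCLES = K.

0. sub @i0  | RAW r2
1. add/ld @i1&i2  | 2-wide
2. and/mul @i3&i4  | 2-wide
3. mulh @i5  | no-port MUL/MUL
4. mul @i6  | no-port MUL/MEM
5. st/xor @i7&i8  | 2-wide
6. st @i9  | no-port MEM/MEM
7. st @i10  | tail

CYCLES = 8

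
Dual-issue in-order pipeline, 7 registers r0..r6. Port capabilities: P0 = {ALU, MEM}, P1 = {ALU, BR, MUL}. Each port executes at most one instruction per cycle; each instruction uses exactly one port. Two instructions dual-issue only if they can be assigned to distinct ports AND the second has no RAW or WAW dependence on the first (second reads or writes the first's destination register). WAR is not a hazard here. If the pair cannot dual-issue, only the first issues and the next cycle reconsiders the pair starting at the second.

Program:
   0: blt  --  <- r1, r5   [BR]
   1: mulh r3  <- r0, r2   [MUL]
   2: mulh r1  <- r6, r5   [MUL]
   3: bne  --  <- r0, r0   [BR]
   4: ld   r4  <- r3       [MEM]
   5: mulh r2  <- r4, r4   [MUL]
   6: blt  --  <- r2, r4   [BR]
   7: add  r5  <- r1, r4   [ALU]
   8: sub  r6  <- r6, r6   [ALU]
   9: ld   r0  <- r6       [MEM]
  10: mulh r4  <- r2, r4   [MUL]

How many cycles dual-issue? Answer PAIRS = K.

[0] i0  blt.BR  -- no-port BR/MUL
[1] i1  mulh.MUL  -- no-port MUL/MUL
[2] i2  mulh.MUL  -- no-port MUL/BR
[3] i3,i4  bne.BR;ld.MEM  -- 2-wide
[4] i5  mulh.MUL  -- no-port MUL/BR
[5] i6,i7  blt.BR;add.ALU  -- 2-wide
[6] i8  sub.ALU  -- RAW r6
[7] i9,i10  ld.MEM;mulh.MUL  -- 2-wide

PAIRS = 3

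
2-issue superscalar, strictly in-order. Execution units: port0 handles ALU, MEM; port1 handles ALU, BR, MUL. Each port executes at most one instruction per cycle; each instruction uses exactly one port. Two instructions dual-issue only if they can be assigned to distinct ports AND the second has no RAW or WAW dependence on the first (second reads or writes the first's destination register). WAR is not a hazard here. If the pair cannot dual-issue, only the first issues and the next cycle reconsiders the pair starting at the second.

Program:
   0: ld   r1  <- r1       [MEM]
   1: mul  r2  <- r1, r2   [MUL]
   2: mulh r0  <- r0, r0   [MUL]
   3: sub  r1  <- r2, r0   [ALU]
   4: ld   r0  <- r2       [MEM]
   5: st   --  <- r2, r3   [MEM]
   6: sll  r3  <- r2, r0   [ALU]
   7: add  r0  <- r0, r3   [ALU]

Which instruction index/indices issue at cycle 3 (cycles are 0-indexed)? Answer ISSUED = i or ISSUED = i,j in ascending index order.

ISSUED = 3,4

  cy0 -> i0 (ld.MEM) RAW r1
  cy1 -> i1 (mul.MUL) no-port MUL/MUL
  cy2 -> i2 (mulh.MUL) RAW r0
  cy3 -> i3,i4 (sub.ALU ld.MEM) pair
  cy4 -> i5,i6 (st.MEM sll.ALU) pair
  cy5 -> i7 (add.ALU) tail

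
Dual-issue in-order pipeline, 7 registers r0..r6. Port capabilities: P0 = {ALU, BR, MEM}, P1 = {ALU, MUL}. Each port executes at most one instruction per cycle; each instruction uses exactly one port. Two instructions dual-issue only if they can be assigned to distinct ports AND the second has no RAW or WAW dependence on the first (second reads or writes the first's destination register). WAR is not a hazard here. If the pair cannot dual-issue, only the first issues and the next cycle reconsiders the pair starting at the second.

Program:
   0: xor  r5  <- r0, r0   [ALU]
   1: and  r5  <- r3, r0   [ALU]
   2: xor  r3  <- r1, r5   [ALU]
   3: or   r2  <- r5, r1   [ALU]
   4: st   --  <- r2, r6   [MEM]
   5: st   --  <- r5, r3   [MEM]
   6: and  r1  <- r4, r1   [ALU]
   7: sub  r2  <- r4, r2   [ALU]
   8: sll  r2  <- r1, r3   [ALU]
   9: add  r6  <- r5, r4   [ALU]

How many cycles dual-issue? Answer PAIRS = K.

PAIRS = 3

#0 head=0: xor.ALU i0 WAW r5
#1 head=1: and.ALU i1 RAW r5
#2 head=2: xor.ALU or.ALU i2+i3 pair
#3 head=4: st.MEM i4 no-port MEM/MEM
#4 head=5: st.MEM and.ALU i5+i6 pair
#5 head=7: sub.ALU i7 WAW r2
#6 head=8: sll.ALU add.ALU i8+i9 pair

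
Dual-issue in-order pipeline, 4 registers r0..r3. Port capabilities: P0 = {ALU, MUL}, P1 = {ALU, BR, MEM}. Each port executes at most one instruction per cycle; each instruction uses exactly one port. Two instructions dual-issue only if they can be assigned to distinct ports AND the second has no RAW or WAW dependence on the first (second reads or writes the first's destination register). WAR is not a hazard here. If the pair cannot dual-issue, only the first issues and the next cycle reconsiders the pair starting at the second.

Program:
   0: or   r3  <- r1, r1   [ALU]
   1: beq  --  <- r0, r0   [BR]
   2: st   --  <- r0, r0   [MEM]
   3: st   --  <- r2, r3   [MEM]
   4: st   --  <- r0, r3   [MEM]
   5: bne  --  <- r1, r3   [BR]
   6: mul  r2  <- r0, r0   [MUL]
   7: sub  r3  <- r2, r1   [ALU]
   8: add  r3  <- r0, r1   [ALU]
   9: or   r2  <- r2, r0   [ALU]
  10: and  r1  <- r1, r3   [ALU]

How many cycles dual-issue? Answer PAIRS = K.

PAIRS = 3

t=0 i0,i1:or/beq ; pair
t=1 i2:st ; no-port MEM/MEM
t=2 i3:st ; no-port MEM/MEM
t=3 i4:st ; no-port MEM/BR
t=4 i5,i6:bne/mul ; pair
t=5 i7:sub ; WAW r3
t=6 i8,i9:add/or ; pair
t=7 i10:and ; tail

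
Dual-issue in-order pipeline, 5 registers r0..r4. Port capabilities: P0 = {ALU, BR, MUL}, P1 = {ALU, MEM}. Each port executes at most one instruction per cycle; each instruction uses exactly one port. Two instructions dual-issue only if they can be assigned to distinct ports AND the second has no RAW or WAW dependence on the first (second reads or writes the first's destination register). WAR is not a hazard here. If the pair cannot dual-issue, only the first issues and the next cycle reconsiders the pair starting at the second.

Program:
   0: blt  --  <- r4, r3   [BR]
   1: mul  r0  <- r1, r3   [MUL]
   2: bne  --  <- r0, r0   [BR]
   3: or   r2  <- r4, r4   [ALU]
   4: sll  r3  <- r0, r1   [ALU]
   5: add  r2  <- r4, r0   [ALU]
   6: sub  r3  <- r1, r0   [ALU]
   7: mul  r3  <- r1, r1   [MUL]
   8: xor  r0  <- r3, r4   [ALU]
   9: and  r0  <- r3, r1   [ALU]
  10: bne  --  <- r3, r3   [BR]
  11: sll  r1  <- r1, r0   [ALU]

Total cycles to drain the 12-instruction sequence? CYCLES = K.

c0: i0 blt  no-port BR/MUL
c1: i1 mul  no-port MUL/BR
c2: i2+i3 bne/or  dual
c3: i4+i5 sll/add  dual
c4: i6 sub  WAW r3
c5: i7 mul  RAW r3
c6: i8 xor  WAW r0
c7: i9+i10 and/bne  dual
c8: i11 sll  tail

CYCLES = 9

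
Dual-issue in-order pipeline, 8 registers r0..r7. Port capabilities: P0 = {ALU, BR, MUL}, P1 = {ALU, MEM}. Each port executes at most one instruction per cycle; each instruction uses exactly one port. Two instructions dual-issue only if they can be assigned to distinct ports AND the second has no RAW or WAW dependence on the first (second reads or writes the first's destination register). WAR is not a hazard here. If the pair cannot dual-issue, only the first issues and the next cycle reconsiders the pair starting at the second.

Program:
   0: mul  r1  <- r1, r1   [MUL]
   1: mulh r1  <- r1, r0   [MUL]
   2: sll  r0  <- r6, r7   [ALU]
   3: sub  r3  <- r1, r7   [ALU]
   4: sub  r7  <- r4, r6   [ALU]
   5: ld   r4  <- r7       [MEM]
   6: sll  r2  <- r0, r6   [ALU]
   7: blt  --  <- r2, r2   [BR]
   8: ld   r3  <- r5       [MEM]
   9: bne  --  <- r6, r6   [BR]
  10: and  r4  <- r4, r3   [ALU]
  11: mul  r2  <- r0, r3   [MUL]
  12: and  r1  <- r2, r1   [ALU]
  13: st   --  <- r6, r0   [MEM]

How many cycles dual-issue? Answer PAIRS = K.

t=0 i0:mul.MUL ; no-port MUL/MUL
t=1 i1,i2:mulh.MUL sll.ALU ; dual
t=2 i3,i4:sub.ALU sub.ALU ; dual
t=3 i5,i6:ld.MEM sll.ALU ; dual
t=4 i7,i8:blt.BR ld.MEM ; dual
t=5 i9,i10:bne.BR and.ALU ; dual
t=6 i11:mul.MUL ; RAW r2
t=7 i12,i13:and.ALU st.MEM ; dual

PAIRS = 6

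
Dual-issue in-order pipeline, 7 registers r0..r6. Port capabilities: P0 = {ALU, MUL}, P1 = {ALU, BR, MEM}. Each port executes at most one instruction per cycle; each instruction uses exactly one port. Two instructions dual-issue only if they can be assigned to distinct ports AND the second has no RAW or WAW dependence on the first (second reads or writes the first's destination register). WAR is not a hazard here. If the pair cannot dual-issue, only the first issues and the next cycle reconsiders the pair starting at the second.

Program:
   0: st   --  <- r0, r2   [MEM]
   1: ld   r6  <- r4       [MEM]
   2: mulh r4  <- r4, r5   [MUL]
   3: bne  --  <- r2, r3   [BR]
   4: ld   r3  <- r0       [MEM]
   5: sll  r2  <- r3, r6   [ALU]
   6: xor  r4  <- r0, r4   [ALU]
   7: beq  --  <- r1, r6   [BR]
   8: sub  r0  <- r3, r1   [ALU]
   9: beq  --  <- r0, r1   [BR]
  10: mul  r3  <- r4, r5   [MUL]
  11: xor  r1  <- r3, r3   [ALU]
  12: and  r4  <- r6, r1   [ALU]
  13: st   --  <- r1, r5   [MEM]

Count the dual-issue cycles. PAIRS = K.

PAIRS = 5

[0] i0  st.MEM  -- no-port MEM/MEM
[1] i1&i2  ld.MEM/mulh.MUL  -- pair
[2] i3  bne.BR  -- no-port BR/MEM
[3] i4  ld.MEM  -- RAW r3
[4] i5&i6  sll.ALU/xor.ALU  -- pair
[5] i7&i8  beq.BR/sub.ALU  -- pair
[6] i9&i10  beq.BR/mul.MUL  -- pair
[7] i11  xor.ALU  -- RAW r1
[8] i12&i13  and.ALU/st.MEM  -- pair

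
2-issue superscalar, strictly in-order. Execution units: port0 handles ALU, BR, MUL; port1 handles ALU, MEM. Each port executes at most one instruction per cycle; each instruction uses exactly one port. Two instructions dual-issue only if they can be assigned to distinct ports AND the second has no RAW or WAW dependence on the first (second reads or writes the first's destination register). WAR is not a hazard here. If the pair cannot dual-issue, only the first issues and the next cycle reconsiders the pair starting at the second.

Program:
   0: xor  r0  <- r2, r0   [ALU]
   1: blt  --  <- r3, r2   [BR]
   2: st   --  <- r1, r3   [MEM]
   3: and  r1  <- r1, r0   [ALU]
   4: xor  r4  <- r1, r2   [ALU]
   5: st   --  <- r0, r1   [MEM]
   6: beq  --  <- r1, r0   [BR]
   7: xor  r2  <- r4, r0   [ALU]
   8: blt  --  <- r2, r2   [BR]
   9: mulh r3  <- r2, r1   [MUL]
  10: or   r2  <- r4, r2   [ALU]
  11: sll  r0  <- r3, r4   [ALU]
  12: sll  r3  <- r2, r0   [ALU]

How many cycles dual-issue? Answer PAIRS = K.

PAIRS = 5

#0 head=0: xor blt i0&i1 2-wide
#1 head=2: st and i2&i3 2-wide
#2 head=4: xor st i4&i5 2-wide
#3 head=6: beq xor i6&i7 2-wide
#4 head=8: blt i8 no-port BR/MUL
#5 head=9: mulh or i9&i10 2-wide
#6 head=11: sll i11 RAW r0
#7 head=12: sll i12 tail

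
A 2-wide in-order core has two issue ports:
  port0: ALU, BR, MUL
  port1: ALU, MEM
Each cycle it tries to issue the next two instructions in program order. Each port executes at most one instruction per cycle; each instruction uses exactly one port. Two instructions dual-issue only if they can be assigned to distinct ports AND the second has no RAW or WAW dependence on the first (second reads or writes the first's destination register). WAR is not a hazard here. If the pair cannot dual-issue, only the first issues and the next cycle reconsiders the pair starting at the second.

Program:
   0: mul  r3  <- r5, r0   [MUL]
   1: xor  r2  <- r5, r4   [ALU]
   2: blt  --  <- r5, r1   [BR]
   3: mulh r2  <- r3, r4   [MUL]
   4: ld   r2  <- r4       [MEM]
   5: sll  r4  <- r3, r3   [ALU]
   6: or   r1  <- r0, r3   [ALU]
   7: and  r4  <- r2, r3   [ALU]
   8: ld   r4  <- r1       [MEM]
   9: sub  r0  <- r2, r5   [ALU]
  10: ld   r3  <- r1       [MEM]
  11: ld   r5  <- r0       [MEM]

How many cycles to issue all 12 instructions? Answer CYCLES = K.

0. mul+xor @i0/i1  | dual
1. blt @i2  | no-port BR/MUL
2. mulh @i3  | WAW r2
3. ld+sll @i4/i5  | dual
4. or+and @i6/i7  | dual
5. ld+sub @i8/i9  | dual
6. ld @i10  | no-port MEM/MEM
7. ld @i11  | tail

CYCLES = 8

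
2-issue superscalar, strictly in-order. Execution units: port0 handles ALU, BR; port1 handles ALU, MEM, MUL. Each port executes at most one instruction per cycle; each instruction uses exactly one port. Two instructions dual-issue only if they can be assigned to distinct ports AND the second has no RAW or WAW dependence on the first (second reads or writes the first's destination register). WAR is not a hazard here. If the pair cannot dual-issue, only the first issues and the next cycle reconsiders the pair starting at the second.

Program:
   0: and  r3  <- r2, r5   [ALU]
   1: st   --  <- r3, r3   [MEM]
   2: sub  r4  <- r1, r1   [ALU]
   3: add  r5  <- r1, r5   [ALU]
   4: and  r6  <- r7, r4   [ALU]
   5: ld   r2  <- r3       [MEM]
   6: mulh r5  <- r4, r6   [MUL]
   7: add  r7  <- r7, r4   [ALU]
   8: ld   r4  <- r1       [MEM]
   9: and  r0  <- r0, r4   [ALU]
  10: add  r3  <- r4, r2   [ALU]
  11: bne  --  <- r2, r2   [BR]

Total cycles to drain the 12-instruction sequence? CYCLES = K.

CYCLES = 8

c0: i0 and  RAW r3
c1: i1&i2 st/sub  pair
c2: i3&i4 add/and  pair
c3: i5 ld  no-port MEM/MUL
c4: i6&i7 mulh/add  pair
c5: i8 ld  RAW r4
c6: i9&i10 and/add  pair
c7: i11 bne  tail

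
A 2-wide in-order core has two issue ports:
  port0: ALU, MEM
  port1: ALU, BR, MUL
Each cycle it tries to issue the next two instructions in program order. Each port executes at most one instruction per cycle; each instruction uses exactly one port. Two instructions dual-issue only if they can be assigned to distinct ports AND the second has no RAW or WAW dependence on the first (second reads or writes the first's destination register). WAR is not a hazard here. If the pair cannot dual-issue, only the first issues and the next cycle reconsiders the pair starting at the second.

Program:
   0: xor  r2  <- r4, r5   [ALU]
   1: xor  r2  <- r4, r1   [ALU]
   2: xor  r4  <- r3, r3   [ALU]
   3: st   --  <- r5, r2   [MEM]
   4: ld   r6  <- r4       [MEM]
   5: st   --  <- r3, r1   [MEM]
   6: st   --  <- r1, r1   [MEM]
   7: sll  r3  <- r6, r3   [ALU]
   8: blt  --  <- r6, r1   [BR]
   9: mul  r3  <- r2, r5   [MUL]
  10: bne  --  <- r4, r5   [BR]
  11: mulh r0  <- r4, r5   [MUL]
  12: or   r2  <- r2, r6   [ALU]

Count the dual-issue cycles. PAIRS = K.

PAIRS = 3

t=0 i0:xor ; WAW r2
t=1 i1/i2:xor xor ; 2-wide
t=2 i3:st ; no-port MEM/MEM
t=3 i4:ld ; no-port MEM/MEM
t=4 i5:st ; no-port MEM/MEM
t=5 i6/i7:st sll ; 2-wide
t=6 i8:blt ; no-port BR/MUL
t=7 i9:mul ; no-port MUL/BR
t=8 i10:bne ; no-port BR/MUL
t=9 i11/i12:mulh or ; 2-wide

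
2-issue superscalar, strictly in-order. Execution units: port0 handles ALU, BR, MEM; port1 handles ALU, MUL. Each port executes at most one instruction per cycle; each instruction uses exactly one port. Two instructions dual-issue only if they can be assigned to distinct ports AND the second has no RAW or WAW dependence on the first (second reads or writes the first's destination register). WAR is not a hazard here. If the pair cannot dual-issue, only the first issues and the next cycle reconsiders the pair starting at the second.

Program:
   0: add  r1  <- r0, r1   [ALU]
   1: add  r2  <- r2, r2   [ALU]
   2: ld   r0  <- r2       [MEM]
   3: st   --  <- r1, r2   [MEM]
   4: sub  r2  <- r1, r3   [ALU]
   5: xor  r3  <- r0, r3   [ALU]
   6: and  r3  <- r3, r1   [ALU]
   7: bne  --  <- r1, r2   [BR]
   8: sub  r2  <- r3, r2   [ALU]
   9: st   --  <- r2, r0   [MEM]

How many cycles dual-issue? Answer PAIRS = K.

PAIRS = 3

t=0 i0,i1:add.ALU+add.ALU ; dual
t=1 i2:ld.MEM ; no-port MEM/MEM
t=2 i3,i4:st.MEM+sub.ALU ; dual
t=3 i5:xor.ALU ; RAW+WAW r3
t=4 i6,i7:and.ALU+bne.BR ; dual
t=5 i8:sub.ALU ; RAW r2
t=6 i9:st.MEM ; tail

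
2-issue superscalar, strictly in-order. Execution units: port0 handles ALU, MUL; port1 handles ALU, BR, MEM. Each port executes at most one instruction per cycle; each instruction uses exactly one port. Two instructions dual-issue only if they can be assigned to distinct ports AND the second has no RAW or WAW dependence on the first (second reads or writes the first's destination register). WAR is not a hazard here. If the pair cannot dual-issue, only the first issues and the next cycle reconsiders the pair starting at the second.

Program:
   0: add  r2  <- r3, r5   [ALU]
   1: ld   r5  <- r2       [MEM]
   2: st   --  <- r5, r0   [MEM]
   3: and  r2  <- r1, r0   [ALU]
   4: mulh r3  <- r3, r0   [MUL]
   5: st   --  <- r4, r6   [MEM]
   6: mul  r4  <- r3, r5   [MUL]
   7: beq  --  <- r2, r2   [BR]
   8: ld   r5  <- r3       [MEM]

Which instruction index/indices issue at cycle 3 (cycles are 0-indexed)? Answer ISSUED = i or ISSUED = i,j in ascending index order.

ISSUED = 4,5

0. add.ALU @i0  | RAW r2
1. ld.MEM @i1  | no-port MEM/MEM
2. st.MEM and.ALU @i2/i3  | dual
3. mulh.MUL st.MEM @i4/i5  | dual
4. mul.MUL beq.BR @i6/i7  | dual
5. ld.MEM @i8  | tail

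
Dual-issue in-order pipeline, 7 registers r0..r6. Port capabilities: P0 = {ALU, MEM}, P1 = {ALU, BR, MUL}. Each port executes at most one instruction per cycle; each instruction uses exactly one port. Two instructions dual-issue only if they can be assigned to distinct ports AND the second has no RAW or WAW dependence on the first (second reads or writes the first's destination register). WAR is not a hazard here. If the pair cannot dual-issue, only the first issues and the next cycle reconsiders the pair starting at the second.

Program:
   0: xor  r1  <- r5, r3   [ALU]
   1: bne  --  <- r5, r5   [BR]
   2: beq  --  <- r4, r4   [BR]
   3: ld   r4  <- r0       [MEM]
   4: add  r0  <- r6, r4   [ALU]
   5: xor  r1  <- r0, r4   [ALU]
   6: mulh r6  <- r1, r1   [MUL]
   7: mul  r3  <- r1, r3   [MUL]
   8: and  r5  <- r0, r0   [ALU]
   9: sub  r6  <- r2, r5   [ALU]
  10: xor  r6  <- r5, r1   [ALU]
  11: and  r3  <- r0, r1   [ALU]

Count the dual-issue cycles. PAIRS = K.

PAIRS = 4

  cy0 -> i0,i1 (xor.ALU;bne.BR) pair
  cy1 -> i2,i3 (beq.BR;ld.MEM) pair
  cy2 -> i4 (add.ALU) RAW r0
  cy3 -> i5 (xor.ALU) RAW r1
  cy4 -> i6 (mulh.MUL) no-port MUL/MUL
  cy5 -> i7,i8 (mul.MUL;and.ALU) pair
  cy6 -> i9 (sub.ALU) WAW r6
  cy7 -> i10,i11 (xor.ALU;and.ALU) pair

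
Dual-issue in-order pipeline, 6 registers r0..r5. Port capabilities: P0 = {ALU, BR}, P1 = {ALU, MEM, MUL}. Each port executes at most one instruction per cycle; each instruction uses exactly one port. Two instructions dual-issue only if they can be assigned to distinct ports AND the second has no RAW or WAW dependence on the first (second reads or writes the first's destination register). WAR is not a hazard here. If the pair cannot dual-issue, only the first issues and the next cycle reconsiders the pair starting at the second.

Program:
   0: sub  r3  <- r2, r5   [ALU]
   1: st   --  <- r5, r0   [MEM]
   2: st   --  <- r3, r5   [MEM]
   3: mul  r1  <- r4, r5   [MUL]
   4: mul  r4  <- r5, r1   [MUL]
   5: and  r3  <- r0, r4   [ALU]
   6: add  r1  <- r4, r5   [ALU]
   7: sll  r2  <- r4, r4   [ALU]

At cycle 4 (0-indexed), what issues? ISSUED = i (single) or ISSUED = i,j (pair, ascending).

ISSUED = 5,6

  cy0 -> i0&i1 (sub st) dual
  cy1 -> i2 (st) no-port MEM/MUL
  cy2 -> i3 (mul) no-port MUL/MUL
  cy3 -> i4 (mul) RAW r4
  cy4 -> i5&i6 (and add) dual
  cy5 -> i7 (sll) tail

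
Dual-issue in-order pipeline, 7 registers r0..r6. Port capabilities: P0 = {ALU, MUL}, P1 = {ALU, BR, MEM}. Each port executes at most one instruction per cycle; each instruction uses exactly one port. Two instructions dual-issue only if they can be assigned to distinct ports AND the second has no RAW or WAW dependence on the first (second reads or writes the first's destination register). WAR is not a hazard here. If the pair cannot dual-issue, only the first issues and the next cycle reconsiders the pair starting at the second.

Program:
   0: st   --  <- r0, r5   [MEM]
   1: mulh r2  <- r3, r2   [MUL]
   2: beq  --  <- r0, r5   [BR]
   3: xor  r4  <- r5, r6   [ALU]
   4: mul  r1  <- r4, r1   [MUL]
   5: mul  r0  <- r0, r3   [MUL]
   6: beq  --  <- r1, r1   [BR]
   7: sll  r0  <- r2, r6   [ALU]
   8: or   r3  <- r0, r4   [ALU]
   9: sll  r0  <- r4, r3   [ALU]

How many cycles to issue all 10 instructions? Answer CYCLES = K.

0. st/mulh @i0+i1  | 2-wide
1. beq/xor @i2+i3  | 2-wide
2. mul @i4  | no-port MUL/MUL
3. mul/beq @i5+i6  | 2-wide
4. sll @i7  | RAW r0
5. or @i8  | RAW r3
6. sll @i9  | tail

CYCLES = 7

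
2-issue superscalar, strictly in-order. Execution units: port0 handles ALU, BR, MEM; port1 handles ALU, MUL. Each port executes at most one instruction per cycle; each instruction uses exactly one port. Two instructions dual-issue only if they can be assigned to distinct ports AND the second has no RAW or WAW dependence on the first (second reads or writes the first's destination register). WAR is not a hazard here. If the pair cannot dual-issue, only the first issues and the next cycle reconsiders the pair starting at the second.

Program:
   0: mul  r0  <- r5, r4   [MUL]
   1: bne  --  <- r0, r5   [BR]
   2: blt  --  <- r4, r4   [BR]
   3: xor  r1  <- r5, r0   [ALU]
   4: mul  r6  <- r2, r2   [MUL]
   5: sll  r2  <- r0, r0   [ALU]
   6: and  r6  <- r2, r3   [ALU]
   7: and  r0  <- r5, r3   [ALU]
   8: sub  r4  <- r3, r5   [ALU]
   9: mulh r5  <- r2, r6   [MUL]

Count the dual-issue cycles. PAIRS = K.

PAIRS = 4

t=0 i0:mul.MUL ; RAW r0
t=1 i1:bne.BR ; no-port BR/BR
t=2 i2+i3:blt.BR;xor.ALU ; dual
t=3 i4+i5:mul.MUL;sll.ALU ; dual
t=4 i6+i7:and.ALU;and.ALU ; dual
t=5 i8+i9:sub.ALU;mulh.MUL ; dual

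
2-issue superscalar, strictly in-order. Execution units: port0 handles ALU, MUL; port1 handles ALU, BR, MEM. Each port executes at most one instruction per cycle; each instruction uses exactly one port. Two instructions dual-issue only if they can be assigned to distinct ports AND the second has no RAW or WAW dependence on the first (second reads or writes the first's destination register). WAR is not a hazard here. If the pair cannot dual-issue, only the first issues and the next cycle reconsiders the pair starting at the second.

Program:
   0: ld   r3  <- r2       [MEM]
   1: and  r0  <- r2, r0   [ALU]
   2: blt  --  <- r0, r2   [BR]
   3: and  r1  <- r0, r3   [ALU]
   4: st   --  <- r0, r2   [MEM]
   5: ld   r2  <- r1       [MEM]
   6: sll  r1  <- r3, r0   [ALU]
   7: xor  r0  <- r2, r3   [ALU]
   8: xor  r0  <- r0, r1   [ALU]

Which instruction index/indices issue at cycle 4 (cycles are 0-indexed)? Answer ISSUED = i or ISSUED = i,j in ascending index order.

ISSUED = 7

#0 head=0: ld;and i0&i1 dual
#1 head=2: blt;and i2&i3 dual
#2 head=4: st i4 no-port MEM/MEM
#3 head=5: ld;sll i5&i6 dual
#4 head=7: xor i7 RAW+WAW r0
#5 head=8: xor i8 tail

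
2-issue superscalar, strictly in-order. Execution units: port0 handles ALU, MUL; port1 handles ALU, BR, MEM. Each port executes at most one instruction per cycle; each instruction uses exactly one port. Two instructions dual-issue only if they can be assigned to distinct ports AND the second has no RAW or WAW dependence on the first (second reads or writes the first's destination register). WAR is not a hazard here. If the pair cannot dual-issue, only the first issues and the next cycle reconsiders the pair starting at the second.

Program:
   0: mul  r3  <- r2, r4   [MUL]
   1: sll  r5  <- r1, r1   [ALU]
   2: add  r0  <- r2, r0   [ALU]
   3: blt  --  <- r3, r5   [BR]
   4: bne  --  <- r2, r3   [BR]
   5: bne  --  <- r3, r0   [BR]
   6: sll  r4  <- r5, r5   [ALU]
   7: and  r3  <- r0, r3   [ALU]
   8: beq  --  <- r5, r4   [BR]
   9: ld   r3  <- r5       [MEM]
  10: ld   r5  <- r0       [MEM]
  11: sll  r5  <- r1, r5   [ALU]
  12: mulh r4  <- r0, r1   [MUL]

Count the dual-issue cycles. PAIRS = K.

PAIRS = 5

t=0 i0&i1:mul.MUL;sll.ALU ; dual
t=1 i2&i3:add.ALU;blt.BR ; dual
t=2 i4:bne.BR ; no-port BR/BR
t=3 i5&i6:bne.BR;sll.ALU ; dual
t=4 i7&i8:and.ALU;beq.BR ; dual
t=5 i9:ld.MEM ; no-port MEM/MEM
t=6 i10:ld.MEM ; RAW+WAW r5
t=7 i11&i12:sll.ALU;mulh.MUL ; dual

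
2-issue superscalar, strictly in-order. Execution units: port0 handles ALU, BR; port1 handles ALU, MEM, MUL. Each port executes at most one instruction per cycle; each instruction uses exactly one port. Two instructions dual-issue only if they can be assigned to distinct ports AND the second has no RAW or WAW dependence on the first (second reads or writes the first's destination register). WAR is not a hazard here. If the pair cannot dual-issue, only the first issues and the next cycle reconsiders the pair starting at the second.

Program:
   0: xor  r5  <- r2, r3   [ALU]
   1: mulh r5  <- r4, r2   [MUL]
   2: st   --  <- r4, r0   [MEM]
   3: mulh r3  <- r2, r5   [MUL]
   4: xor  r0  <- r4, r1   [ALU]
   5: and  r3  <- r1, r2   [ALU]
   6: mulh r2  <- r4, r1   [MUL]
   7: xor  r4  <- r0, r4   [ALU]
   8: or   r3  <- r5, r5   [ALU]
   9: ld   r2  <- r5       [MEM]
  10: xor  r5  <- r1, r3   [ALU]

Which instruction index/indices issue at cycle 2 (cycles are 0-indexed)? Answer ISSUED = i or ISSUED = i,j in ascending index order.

ISSUED = 2

[0] i0  xor  -- WAW r5
[1] i1  mulh  -- no-port MUL/MEM
[2] i2  st  -- no-port MEM/MUL
[3] i3,i4  mulh+xor  -- 2-wide
[4] i5,i6  and+mulh  -- 2-wide
[5] i7,i8  xor+or  -- 2-wide
[6] i9,i10  ld+xor  -- 2-wide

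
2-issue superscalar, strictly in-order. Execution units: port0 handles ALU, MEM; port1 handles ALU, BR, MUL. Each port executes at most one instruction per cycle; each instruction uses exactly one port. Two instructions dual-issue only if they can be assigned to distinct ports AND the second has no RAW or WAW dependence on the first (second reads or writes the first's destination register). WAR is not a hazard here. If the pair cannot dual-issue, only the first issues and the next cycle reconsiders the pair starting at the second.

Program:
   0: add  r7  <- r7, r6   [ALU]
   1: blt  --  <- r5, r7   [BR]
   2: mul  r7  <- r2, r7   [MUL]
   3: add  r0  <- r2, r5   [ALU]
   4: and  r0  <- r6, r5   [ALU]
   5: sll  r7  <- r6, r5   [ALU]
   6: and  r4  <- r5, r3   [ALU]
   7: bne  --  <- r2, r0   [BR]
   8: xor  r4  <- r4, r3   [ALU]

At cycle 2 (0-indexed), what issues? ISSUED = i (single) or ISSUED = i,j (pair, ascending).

#0 head=0: add i0 RAW r7
#1 head=1: blt i1 no-port BR/MUL
#2 head=2: mul;add i2&i3 2-wide
#3 head=4: and;sll i4&i5 2-wide
#4 head=6: and;bne i6&i7 2-wide
#5 head=8: xor i8 tail

ISSUED = 2,3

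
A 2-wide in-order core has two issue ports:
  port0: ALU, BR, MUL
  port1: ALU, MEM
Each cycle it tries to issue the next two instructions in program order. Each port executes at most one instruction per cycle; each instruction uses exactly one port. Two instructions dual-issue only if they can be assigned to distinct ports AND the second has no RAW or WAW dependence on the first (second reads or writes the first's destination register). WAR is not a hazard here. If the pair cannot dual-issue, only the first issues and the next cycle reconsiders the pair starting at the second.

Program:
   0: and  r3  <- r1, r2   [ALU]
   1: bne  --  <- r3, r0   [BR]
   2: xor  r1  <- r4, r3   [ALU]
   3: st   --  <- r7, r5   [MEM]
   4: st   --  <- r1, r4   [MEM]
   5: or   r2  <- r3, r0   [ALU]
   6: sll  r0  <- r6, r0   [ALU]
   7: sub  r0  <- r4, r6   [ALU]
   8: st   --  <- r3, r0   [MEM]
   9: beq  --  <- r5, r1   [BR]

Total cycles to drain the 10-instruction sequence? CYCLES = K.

  cy0 -> i0 (and) RAW r3
  cy1 -> i1+i2 (bne/xor) pair
  cy2 -> i3 (st) no-port MEM/MEM
  cy3 -> i4+i5 (st/or) pair
  cy4 -> i6 (sll) WAW r0
  cy5 -> i7 (sub) RAW r0
  cy6 -> i8+i9 (st/beq) pair

CYCLES = 7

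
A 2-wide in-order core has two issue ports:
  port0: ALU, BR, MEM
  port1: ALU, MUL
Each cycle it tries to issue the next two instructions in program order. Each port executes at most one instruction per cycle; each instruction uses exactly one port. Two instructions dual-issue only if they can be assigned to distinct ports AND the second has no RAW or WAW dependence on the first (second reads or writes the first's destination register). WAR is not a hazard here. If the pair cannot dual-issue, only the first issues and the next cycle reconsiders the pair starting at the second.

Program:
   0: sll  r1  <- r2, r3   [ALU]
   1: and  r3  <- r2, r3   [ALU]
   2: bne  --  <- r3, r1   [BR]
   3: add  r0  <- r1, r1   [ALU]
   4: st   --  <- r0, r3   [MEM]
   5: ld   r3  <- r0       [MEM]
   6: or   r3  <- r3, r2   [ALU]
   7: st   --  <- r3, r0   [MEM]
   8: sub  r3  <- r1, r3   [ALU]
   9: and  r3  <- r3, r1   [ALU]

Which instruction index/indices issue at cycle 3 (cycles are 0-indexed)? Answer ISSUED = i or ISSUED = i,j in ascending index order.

ISSUED = 5

t=0 i0&i1:sll.ALU+and.ALU ; pair
t=1 i2&i3:bne.BR+add.ALU ; pair
t=2 i4:st.MEM ; no-port MEM/MEM
t=3 i5:ld.MEM ; RAW+WAW r3
t=4 i6:or.ALU ; RAW r3
t=5 i7&i8:st.MEM+sub.ALU ; pair
t=6 i9:and.ALU ; tail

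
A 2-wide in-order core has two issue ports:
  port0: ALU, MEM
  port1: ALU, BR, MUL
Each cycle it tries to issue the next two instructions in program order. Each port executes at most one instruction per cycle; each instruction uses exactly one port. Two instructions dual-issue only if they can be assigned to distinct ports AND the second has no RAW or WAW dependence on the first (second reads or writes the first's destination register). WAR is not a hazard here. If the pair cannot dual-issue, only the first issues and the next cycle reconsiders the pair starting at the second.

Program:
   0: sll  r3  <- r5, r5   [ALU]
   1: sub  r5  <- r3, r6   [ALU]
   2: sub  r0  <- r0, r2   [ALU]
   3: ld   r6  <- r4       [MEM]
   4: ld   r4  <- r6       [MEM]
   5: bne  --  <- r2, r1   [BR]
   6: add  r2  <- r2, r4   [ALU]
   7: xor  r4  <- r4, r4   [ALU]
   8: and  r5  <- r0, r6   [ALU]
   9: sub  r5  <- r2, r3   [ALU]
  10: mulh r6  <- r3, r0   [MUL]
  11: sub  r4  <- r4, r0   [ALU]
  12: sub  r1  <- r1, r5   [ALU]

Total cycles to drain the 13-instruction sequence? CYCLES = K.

CYCLES = 8

  cy0 -> i0 (sll) RAW r3
  cy1 -> i1,i2 (sub sub) dual
  cy2 -> i3 (ld) no-port MEM/MEM
  cy3 -> i4,i5 (ld bne) dual
  cy4 -> i6,i7 (add xor) dual
  cy5 -> i8 (and) WAW r5
  cy6 -> i9,i10 (sub mulh) dual
  cy7 -> i11,i12 (sub sub) dual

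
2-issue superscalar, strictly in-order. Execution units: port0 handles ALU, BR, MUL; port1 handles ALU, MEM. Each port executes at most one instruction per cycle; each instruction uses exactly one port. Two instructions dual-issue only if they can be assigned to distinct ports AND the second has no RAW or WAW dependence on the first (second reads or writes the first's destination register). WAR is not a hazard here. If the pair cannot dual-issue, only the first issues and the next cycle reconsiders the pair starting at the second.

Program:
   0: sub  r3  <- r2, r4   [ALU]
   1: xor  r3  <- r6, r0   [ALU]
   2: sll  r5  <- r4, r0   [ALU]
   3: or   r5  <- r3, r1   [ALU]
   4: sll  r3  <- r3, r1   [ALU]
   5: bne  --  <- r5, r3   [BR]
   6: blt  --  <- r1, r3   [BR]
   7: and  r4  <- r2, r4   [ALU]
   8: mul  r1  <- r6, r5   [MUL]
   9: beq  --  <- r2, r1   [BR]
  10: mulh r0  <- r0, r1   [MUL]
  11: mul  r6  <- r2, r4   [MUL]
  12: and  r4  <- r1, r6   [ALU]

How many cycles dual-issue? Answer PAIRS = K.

PAIRS = 3

0. sub @i0  | WAW r3
1. xor sll @i1+i2  | 2-wide
2. or sll @i3+i4  | 2-wide
3. bne @i5  | no-port BR/BR
4. blt and @i6+i7  | 2-wide
5. mul @i8  | no-port MUL/BR
6. beq @i9  | no-port BR/MUL
7. mulh @i10  | no-port MUL/MUL
8. mul @i11  | RAW r6
9. and @i12  | tail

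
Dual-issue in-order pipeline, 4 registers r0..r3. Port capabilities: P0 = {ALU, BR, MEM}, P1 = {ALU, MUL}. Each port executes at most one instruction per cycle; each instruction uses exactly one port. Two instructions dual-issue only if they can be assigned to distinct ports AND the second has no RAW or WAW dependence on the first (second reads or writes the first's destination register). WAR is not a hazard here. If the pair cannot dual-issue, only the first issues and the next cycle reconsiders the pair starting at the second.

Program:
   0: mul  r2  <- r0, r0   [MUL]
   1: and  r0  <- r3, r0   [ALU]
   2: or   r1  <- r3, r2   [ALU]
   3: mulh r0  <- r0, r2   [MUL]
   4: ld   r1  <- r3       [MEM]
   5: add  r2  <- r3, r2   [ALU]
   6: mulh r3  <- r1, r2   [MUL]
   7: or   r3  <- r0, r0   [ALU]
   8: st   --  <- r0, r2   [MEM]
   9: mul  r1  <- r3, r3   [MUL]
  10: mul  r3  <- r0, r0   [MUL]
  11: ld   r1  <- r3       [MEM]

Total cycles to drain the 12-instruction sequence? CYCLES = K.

#0 head=0: mul+and i0/i1 2-wide
#1 head=2: or+mulh i2/i3 2-wide
#2 head=4: ld+add i4/i5 2-wide
#3 head=6: mulh i6 WAW r3
#4 head=7: or+st i7/i8 2-wide
#5 head=9: mul i9 no-port MUL/MUL
#6 head=10: mul i10 RAW r3
#7 head=11: ld i11 tail

CYCLES = 8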